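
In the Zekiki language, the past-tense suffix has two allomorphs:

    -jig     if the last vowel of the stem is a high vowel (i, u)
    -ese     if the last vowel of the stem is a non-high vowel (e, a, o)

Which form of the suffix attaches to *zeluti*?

The last vowel of *zeluti* is /i/, which is a high vowel, so the suffix is -jig.

-jig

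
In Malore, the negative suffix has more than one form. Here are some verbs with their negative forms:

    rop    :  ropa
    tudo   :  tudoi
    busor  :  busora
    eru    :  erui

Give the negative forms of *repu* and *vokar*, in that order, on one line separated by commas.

repui, vokara

The pattern is consonant vs. vowel: -a when the stem ends in a consonant (*rop*, *busor*); -i when the stem ends in a vowel (*tudo*, *eru*).
*repu* — final sound /u/ (a vowel) → -i → *repui*.
*vokar*: final sound = /r/, a consonant → -a → *vokara*.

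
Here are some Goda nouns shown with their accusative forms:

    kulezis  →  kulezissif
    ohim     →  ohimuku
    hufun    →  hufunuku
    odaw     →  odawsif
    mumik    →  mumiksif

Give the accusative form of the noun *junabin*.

junabinuku

Looking at the final consonant of each stem: -uku when the stem ends in a nasal (*ohim*, *hufun*); -sif when the stem ends in a non-nasal consonant (*kulezis*, *odaw*, *mumik*).
The final consonant of *junabin* is /n/, which is a nasal, so the suffix is -uku, giving *junabinuku*.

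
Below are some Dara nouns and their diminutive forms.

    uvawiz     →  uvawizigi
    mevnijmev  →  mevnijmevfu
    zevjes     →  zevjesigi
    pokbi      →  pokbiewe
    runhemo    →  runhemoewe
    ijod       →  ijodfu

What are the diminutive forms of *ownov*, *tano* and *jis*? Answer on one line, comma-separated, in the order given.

The pattern is sibilance of the final sound: -igi when the stem ends in a sibilant (*uvawiz*, *zevjes*); -fu when the stem ends in a non-sibilant consonant (*mevnijmev*, *ijod*); -ewe when the stem ends in a vowel (*pokbi*, *runhemo*).
*ownov* — final sound /v/ (a non-sibilant consonant) → -fu → *ownovfu*.
*tano* — final sound /o/ (a vowel) → -ewe → *tanoewe*.
Since the final sound of *jis* is /s/ (a sibilant), it takes -igi, giving *jisigi*.

ownovfu, tanoewe, jisigi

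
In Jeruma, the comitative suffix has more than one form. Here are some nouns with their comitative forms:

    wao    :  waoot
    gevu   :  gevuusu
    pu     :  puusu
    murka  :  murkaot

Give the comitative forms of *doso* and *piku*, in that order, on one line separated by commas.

dosoot, pikuusu

The alternation tracks the last vowel of the stem — -usu when the last vowel of the stem is a high vowel (*gevu*, *pu*); -ot when the last vowel of the stem is a non-high vowel (*wao*, *murka*).
Since the last vowel of *doso* is /o/ (a non-high vowel), it takes -ot, giving *dosoot*.
The last vowel of *piku* is /u/, which is a high vowel, so the suffix is -usu, giving *pikuusu*.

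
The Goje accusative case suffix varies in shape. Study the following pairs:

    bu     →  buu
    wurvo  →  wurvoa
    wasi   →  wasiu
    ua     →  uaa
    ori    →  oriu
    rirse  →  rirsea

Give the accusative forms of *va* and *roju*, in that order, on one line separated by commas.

The alternation tracks the last vowel of the stem — -u when the last vowel of the stem is a high vowel (*bu*, *wasi*, *ori*); -a when the last vowel of the stem is a non-high vowel (*wurvo*, *ua*, *rirse*).
Since the last vowel of *va* is /a/ (a non-high vowel), it takes -a, giving *vaa*.
Since the last vowel of *roju* is /u/ (a high vowel), it takes -u, giving *rojuu*.

vaa, rojuu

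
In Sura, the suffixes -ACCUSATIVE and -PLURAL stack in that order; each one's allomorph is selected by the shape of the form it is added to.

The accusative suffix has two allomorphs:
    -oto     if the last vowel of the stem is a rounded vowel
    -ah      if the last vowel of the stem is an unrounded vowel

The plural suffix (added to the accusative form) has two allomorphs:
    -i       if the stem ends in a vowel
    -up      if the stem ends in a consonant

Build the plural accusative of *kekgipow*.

Since the last vowel of *kekgipow* is /o/ (a rounded vowel), it takes -oto, giving *kekgipowoto*.
The accusative form *kekgipowoto*: final sound = /o/, a vowel → -i → *kekgipowotoi*.

kekgipowotoi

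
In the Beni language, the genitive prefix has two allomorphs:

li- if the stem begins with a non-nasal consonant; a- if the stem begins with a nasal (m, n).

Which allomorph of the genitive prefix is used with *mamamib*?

a-

*mamamib* — first consonant /m/ (a nasal) → a-.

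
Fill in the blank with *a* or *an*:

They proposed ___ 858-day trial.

an

The indefinite article is chosen by the initial *sound* of the following word, not its spelling.
The number *858* is spoken "eight hundred …", beginning with /eɪt/ — a vowel sound.
So the article is *an*: They proposed an 858-day trial.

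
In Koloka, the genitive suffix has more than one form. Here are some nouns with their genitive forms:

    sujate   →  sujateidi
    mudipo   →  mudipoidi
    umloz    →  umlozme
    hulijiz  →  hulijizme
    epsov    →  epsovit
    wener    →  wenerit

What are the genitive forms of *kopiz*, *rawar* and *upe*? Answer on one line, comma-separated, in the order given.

kopizme, rawarit, upeidi

The pattern is sibilance of the final sound: -me when the stem ends in a sibilant (*umloz*, *hulijiz*); -it when the stem ends in a non-sibilant consonant (*epsov*, *wener*); -idi when the stem ends in a vowel (*sujate*, *mudipo*).
*kopiz* — final sound /z/ (a sibilant) → -me → *kopizme*.
The final sound of *rawar* is /r/, which is a non-sibilant consonant, so the suffix is -it, giving *rawarit*.
The final sound of *upe* is /e/, which is a vowel, so the suffix is -idi, giving *upeidi*.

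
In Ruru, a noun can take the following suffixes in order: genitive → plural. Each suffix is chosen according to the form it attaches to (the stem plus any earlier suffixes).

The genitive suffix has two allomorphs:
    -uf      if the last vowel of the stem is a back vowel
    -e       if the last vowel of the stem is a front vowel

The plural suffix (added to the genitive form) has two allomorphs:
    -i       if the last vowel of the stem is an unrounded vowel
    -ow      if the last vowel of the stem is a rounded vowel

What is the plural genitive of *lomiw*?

lomiwei

*lomiw*: last vowel = /i/, a front vowel → -e → *lomiwe*.
The genitive form *lomiwe* — last vowel /e/ (an unrounded vowel) → -i → *lomiwei*.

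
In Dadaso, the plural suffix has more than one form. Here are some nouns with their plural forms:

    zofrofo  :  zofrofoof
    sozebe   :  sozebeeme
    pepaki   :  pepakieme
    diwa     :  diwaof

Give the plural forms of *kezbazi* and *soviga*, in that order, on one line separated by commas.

Looking at the last vowel of each stem: -eme when the last vowel of the stem is a front vowel (*sozebe*, *pepaki*); -of when the last vowel of the stem is a back vowel (*zofrofo*, *diwa*).
*kezbazi*: last vowel = /i/, a front vowel → -eme → *kezbazieme*.
Since the last vowel of *soviga* is /a/ (a back vowel), it takes -of, giving *sovigaof*.

kezbazieme, sovigaof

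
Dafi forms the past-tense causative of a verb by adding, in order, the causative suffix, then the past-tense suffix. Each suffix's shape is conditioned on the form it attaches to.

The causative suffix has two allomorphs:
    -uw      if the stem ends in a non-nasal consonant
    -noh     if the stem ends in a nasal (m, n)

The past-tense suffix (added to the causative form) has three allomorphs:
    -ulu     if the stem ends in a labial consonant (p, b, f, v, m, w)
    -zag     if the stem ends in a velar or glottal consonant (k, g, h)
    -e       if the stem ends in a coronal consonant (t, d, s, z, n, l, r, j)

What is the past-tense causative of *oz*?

ozuwulu

*oz*: final consonant = /z/, non-nasal → -uw → *ozuw*.
Since the final consonant of the causative form *ozuw* is /w/ (labial), it takes -ulu, giving *ozuwulu*.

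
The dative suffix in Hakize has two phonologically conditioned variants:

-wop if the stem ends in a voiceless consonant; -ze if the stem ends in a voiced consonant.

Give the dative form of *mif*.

mifwop

*mif* — final consonant /f/ (voiceless) → -wop → *mifwop*.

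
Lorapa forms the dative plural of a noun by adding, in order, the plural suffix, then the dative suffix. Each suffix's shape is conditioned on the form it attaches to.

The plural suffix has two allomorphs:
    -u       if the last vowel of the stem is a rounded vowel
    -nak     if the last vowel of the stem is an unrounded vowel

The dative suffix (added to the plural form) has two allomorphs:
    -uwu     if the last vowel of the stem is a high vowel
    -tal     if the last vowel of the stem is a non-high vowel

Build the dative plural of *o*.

*o*: last vowel = /o/, a rounded vowel → -u → *ou*.
The last vowel of the plural form *ou* is /u/, which is a high vowel, so the dative suffix is -uwu, giving *ouuwu*.

ouuwu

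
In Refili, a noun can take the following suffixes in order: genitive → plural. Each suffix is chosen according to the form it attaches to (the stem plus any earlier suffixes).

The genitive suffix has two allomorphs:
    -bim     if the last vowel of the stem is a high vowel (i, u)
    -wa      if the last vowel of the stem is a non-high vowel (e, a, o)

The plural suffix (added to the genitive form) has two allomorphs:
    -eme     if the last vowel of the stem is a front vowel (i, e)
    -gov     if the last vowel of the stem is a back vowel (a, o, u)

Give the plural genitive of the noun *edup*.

*edup*: last vowel = /u/, a high vowel → -bim → *edupbim*.
The genitive form *edupbim* — last vowel /i/ (a front vowel) → -eme → *edupbimeme*.

edupbimeme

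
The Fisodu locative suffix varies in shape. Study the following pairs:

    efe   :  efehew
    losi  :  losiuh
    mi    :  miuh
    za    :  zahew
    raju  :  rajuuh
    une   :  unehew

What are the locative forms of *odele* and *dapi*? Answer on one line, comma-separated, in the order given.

odelehew, dapiuh

The pattern is height harmony: -uh when the last vowel of the stem is a high vowel (*losi*, *mi*, *raju*); -hew when the last vowel of the stem is a non-high vowel (*efe*, *za*, *une*).
*odele* — last vowel /e/ (a non-high vowel) → -hew → *odelehew*.
*dapi*: last vowel = /i/, a high vowel → -uh → *dapiuh*.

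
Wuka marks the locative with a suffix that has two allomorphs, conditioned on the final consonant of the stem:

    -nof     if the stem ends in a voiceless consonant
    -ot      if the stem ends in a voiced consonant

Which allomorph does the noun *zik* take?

Since the final consonant of *zik* is /k/ (voiceless), it takes -nof.

-nof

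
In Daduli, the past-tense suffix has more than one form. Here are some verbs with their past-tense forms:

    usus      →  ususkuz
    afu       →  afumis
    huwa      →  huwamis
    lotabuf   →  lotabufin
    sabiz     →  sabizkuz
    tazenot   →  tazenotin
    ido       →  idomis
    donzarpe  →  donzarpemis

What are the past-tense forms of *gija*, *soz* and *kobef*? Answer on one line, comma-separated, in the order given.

Looking at the final sound of each stem: -kuz when the stem ends in a sibilant (*usus*, *sabiz*); -in when the stem ends in a non-sibilant consonant (*lotabuf*, *tazenot*); -mis when the stem ends in a vowel (*afu*, *huwa*, *ido*, *donzarpe*).
Since the final sound of *gija* is /a/ (a vowel), it takes -mis, giving *gijamis*.
Since the final sound of *soz* is /z/ (a sibilant), it takes -kuz, giving *sozkuz*.
Since the final sound of *kobef* is /f/ (a non-sibilant consonant), it takes -in, giving *kobefin*.

gijamis, sozkuz, kobefin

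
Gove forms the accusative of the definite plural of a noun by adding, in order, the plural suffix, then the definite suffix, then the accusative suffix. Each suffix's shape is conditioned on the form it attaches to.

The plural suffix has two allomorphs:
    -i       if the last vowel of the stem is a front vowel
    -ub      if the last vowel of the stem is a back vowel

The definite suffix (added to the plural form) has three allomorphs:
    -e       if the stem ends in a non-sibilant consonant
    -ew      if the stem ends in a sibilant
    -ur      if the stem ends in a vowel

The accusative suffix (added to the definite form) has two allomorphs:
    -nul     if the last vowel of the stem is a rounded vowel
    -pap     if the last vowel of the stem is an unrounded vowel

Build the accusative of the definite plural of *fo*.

foubepap

*fo* — last vowel /o/ (a back vowel) → -ub → *foub*.
The final sound of the plural form *foub* is /b/, which is a non-sibilant consonant, so the definite suffix is -e, giving *foube*.
The definite form *foube* — last vowel /e/ (an unrounded vowel) → -pap → *foubepap*.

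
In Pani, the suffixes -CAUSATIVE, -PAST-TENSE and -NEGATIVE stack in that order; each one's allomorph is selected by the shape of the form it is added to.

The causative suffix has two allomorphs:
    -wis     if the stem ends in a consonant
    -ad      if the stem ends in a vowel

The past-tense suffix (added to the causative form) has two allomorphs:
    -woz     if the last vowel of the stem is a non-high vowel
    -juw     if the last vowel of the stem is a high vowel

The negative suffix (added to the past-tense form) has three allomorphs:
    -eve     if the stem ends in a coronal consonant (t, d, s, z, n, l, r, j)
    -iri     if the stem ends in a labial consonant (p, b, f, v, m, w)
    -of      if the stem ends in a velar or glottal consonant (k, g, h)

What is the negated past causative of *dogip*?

dogipwisjuwiri

*dogip*: final sound = /p/, a consonant → -wis → *dogipwis*.
The causative form *dogipwis*: last vowel = /i/, a high vowel → -juw → *dogipwisjuw*.
The past-tense form *dogipwisjuw*: final consonant = /w/, labial → -iri → *dogipwisjuwiri*.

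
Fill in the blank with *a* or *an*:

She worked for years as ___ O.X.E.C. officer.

The indefinite article is chosen by the initial *sound* of the following word, not its spelling.
The initialism *O.X.E.C.* is read letter by letter; the first letter, O, is pronounced /oʊ/, which begins with a vowel sound.
So the article is *an*: She worked for years as an O.X.E.C. officer.

an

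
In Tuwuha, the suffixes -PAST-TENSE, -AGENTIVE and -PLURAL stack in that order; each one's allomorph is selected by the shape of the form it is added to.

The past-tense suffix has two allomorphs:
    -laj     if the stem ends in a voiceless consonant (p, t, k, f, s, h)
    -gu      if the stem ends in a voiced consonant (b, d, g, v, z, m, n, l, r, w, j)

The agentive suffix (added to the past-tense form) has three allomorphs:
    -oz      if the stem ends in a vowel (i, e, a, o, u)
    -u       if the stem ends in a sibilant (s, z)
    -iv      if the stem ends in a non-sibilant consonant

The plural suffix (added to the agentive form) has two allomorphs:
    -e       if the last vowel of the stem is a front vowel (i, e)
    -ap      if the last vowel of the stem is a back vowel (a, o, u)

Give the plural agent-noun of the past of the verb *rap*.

*rap*: final consonant = /p/, voiceless → -laj → *raplaj*.
The past-tense form *raplaj*: final sound = /j/, a non-sibilant consonant → -iv → *raplajiv*.
Since the last vowel of the agentive form *raplajiv* is /i/ (a front vowel), it takes -e, giving *raplajive*.

raplajive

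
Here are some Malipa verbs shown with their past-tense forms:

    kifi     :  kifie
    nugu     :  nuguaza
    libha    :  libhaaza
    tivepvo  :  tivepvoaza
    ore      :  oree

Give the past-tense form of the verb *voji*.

The suffix is conditioned by the last vowel: -e when the last vowel of the stem is a front vowel (*kifi*, *ore*); -aza when the last vowel of the stem is a back vowel (*nugu*, *libha*, *tivepvo*).
*voji* — last vowel /i/ (a front vowel) → -e → *vojie*.

vojie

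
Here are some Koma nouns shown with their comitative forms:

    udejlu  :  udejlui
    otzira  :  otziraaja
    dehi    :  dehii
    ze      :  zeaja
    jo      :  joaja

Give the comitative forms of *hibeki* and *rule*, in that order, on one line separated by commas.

Looking at the last vowel of each stem: -i when the last vowel of the stem is a high vowel (*udejlu*, *dehi*); -aja when the last vowel of the stem is a non-high vowel (*otzira*, *ze*, *jo*).
*hibeki* — last vowel /i/ (a high vowel) → -i → *hibekii*.
*rule* — last vowel /e/ (a non-high vowel) → -aja → *ruleaja*.

hibekii, ruleaja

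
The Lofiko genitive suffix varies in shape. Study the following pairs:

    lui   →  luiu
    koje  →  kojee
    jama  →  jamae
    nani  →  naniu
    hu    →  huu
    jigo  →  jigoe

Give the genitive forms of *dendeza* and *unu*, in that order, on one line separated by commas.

dendezae, unuu

The alternation tracks the last vowel of the stem — -u when the last vowel of the stem is a high vowel (*lui*, *nani*, *hu*); -e when the last vowel of the stem is a non-high vowel (*koje*, *jama*, *jigo*).
The last vowel of *dendeza* is /a/, which is a non-high vowel, so the suffix is -e, giving *dendezae*.
*unu* — last vowel /u/ (a high vowel) → -u → *unuu*.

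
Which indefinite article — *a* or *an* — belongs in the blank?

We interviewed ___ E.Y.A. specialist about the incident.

The indefinite article is chosen by the initial *sound* of the following word, not its spelling.
The initialism *E.Y.A.* is read letter by letter; the first letter, E, is pronounced /iː/, which begins with a vowel sound.
So the article is *an*: We interviewed an E.Y.A. specialist about the incident.

an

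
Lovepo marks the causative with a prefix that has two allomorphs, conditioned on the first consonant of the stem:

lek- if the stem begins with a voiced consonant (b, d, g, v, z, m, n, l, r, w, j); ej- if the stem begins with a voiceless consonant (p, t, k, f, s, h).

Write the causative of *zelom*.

lekzelom

The first consonant of *zelom* is /z/, which is voiced, so the prefix is lek-, giving *lekzelom*.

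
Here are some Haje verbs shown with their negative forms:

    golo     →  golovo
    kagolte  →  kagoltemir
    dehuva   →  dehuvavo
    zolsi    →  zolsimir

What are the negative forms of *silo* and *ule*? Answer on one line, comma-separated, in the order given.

silovo, ulemir

The suffix is conditioned by the last vowel: -mir when the last vowel of the stem is a front vowel (*kagolte*, *zolsi*); -vo when the last vowel of the stem is a back vowel (*golo*, *dehuva*).
The last vowel of *silo* is /o/, which is a back vowel, so the suffix is -vo, giving *silovo*.
Since the last vowel of *ule* is /e/ (a front vowel), it takes -mir, giving *ulemir*.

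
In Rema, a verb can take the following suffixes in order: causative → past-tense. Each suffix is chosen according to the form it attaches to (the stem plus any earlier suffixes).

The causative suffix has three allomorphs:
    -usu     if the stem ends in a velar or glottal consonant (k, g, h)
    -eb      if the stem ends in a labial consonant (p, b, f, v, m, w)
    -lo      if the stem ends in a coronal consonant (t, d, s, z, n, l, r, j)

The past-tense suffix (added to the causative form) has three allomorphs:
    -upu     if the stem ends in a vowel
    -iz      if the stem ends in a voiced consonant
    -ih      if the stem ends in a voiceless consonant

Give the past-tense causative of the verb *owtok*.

*owtok* — final consonant /k/ (velar/glottal) → -usu → *owtokusu*.
Since the final sound of the causative form *owtokusu* is /u/ (a vowel), it takes -upu, giving *owtokusuupu*.

owtokusuupu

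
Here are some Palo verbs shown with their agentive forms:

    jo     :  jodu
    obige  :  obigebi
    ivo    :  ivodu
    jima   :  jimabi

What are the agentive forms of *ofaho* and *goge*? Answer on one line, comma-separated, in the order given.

ofahodu, gogebi

The alternation tracks the last vowel of the stem — -du when the last vowel of the stem is a rounded vowel (*jo*, *ivo*); -bi when the last vowel of the stem is an unrounded vowel (*obige*, *jima*).
*ofaho* — last vowel /o/ (a rounded vowel) → -du → *ofahodu*.
Since the last vowel of *goge* is /e/ (an unrounded vowel), it takes -bi, giving *gogebi*.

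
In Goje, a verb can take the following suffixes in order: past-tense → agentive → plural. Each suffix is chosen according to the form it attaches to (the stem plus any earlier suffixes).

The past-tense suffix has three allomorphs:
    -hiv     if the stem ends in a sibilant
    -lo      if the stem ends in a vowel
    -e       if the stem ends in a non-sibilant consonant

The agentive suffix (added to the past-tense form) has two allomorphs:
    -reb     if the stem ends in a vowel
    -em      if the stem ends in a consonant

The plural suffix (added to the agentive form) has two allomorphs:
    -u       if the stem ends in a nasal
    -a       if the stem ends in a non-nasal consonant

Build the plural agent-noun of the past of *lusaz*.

lusazhivemu

The final sound of *lusaz* is /z/, which is a sibilant, so the past-tense suffix is -hiv, giving *lusazhiv*.
The past-tense form *lusazhiv* — final sound /v/ (a consonant) → -em → *lusazhivem*.
The agentive form *lusazhivem*: final consonant = /m/, a nasal → -u → *lusazhivemu*.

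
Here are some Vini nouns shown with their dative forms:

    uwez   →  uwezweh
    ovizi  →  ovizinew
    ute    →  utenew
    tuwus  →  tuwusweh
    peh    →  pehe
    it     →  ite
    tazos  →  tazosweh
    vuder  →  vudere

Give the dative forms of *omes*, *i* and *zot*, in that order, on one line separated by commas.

omesweh, inew, zote

The pattern is sibilance of the final sound: -weh when the stem ends in a sibilant (*uwez*, *tuwus*, *tazos*); -e when the stem ends in a non-sibilant consonant (*peh*, *it*, *vuder*); -new when the stem ends in a vowel (*ovizi*, *ute*).
Since the final sound of *omes* is /s/ (a sibilant), it takes -weh, giving *omesweh*.
Since the final sound of *i* is /i/ (a vowel), it takes -new, giving *inew*.
The final sound of *zot* is /t/, which is a non-sibilant consonant, so the suffix is -e, giving *zote*.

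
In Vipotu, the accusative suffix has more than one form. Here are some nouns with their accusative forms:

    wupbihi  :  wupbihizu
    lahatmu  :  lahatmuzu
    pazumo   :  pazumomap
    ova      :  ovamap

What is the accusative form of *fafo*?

The pattern is height harmony: -zu when the last vowel of the stem is a high vowel (*wupbihi*, *lahatmu*); -map when the last vowel of the stem is a non-high vowel (*pazumo*, *ova*).
Since the last vowel of *fafo* is /o/ (a non-high vowel), it takes -map, giving *fafomap*.

fafomap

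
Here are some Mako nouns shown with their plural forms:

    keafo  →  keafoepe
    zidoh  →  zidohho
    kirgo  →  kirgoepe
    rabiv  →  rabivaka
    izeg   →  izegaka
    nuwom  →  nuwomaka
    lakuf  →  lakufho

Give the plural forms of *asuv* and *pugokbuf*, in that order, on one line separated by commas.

The alternation tracks the final sound of the stem — -ho when the stem ends in a voiceless consonant (*zidoh*, *lakuf*); -aka when the stem ends in a voiced consonant (*rabiv*, *izeg*, *nuwom*); -epe when the stem ends in a vowel (*keafo*, *kirgo*).
*asuv* — final sound /v/ (a voiced consonant) → -aka → *asuvaka*.
The final sound of *pugokbuf* is /f/, which is a voiceless consonant, so the suffix is -ho, giving *pugokbufho*.

asuvaka, pugokbufho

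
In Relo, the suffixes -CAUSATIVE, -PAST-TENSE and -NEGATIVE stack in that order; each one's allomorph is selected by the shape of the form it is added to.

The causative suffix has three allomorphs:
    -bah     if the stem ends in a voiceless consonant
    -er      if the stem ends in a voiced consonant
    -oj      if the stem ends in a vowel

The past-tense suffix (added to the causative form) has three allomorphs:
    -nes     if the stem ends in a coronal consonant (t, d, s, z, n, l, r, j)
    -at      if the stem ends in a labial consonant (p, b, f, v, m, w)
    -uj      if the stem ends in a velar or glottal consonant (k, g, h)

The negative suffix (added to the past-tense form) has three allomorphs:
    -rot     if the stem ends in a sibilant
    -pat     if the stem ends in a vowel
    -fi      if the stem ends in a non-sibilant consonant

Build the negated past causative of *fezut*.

*fezut* — final sound /t/ (a voiceless consonant) → -bah → *fezutbah*.
Since the final consonant of the causative form *fezutbah* is /h/ (velar/glottal), it takes -uj, giving *fezutbahuj*.
Since the final sound of the past-tense form *fezutbahuj* is /j/ (a non-sibilant consonant), it takes -fi, giving *fezutbahujfi*.

fezutbahujfi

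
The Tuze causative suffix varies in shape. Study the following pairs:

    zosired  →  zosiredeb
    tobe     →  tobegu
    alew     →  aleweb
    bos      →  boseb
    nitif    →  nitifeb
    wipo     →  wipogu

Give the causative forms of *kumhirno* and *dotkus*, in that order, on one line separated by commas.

kumhirnogu, dotkuseb

The suffix is conditioned by the final sound: -eb when the stem ends in a consonant (*zosired*, *alew*, *bos*, *nitif*); -gu when the stem ends in a vowel (*tobe*, *wipo*).
*kumhirno* — final sound /o/ (a vowel) → -gu → *kumhirnogu*.
The final sound of *dotkus* is /s/, which is a consonant, so the suffix is -eb, giving *dotkuseb*.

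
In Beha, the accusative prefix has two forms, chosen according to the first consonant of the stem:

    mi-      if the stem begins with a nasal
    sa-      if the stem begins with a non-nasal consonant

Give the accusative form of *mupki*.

*mupki*: first consonant = /m/, a nasal → mi- → *mimupki*.

mimupki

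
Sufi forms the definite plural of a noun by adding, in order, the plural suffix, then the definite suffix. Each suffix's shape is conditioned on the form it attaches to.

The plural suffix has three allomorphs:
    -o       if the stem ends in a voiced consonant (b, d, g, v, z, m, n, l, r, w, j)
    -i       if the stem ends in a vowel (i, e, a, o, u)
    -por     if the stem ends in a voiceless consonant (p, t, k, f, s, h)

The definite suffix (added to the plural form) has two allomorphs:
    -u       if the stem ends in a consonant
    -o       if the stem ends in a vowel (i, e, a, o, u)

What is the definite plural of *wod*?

wodoo

The final sound of *wod* is /d/, which is a voiced consonant, so the plural suffix is -o, giving *wodo*.
The final sound of the plural form *wodo* is /o/, which is a vowel, so the definite suffix is -o, giving *wodoo*.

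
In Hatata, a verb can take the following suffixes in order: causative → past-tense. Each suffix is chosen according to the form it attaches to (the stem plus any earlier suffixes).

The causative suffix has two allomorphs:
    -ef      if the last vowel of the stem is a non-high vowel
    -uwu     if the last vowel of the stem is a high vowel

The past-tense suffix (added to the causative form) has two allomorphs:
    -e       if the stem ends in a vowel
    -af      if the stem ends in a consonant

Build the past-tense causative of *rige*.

*rige*: last vowel = /e/, a non-high vowel → -ef → *rigeef*.
The causative form *rigeef* — final sound /f/ (a consonant) → -af → *rigeefaf*.

rigeefaf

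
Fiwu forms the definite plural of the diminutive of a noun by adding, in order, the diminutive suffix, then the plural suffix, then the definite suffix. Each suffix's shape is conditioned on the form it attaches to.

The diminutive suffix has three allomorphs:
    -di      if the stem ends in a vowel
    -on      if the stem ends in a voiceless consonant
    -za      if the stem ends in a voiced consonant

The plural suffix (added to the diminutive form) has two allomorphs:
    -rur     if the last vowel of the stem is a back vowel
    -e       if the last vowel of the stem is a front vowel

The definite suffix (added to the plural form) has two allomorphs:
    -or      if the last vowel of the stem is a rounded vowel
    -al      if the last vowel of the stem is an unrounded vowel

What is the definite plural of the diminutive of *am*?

*am*: final sound = /m/, a voiced consonant → -za → *amza*.
The last vowel of the diminutive form *amza* is /a/, which is a back vowel, so the plural suffix is -rur, giving *amzarur*.
The last vowel of the plural form *amzarur* is /u/, which is a rounded vowel, so the definite suffix is -or, giving *amzaruror*.

amzaruror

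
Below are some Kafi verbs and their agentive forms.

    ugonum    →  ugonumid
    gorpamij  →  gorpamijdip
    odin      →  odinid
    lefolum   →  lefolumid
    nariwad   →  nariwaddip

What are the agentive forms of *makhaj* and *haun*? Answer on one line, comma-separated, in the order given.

The pattern is nasality of the final consonant: -id when the stem ends in a nasal (*ugonum*, *odin*, *lefolum*); -dip when the stem ends in a non-nasal consonant (*gorpamij*, *nariwad*).
The final consonant of *makhaj* is /j/, which is non-nasal, so the suffix is -dip, giving *makhajdip*.
The final consonant of *haun* is /n/, which is a nasal, so the suffix is -id, giving *haunid*.

makhajdip, haunid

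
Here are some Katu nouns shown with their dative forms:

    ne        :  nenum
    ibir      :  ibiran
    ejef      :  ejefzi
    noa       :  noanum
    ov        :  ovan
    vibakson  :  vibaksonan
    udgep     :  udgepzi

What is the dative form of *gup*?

The suffix is conditioned by the final sound: -zi when the stem ends in a voiceless consonant (*ejef*, *udgep*); -an when the stem ends in a voiced consonant (*ibir*, *ov*, *vibakson*); -num when the stem ends in a vowel (*ne*, *noa*).
Since the final sound of *gup* is /p/ (a voiceless consonant), it takes -zi, giving *gupzi*.

gupzi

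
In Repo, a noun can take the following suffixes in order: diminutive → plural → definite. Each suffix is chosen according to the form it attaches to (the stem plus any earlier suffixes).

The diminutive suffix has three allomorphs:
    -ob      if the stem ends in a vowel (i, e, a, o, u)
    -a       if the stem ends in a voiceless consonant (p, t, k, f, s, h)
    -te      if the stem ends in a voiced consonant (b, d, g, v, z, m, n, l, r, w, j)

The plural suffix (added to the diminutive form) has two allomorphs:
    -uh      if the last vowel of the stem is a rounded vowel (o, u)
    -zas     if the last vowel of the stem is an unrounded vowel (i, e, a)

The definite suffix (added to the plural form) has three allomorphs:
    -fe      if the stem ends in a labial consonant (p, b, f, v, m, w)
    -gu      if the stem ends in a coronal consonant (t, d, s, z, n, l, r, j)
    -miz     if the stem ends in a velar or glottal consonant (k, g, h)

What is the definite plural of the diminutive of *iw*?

The final sound of *iw* is /w/, which is a voiced consonant, so the diminutive suffix is -te, giving *iwte*.
The diminutive form *iwte* — last vowel /e/ (an unrounded vowel) → -zas → *iwtezas*.
The plural form *iwtezas*: final consonant = /s/, coronal → -gu → *iwtezasgu*.

iwtezasgu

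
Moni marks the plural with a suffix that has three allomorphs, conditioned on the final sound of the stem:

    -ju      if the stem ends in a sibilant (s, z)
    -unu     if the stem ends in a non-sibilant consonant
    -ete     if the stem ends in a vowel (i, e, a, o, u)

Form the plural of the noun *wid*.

*wid*: final sound = /d/, a non-sibilant consonant → -unu → *widunu*.

widunu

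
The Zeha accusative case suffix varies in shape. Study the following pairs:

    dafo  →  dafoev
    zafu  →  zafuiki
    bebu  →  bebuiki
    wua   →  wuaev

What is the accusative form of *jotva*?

The pattern is height harmony: -iki when the last vowel of the stem is a high vowel (*zafu*, *bebu*); -ev when the last vowel of the stem is a non-high vowel (*dafo*, *wua*).
Since the last vowel of *jotva* is /a/ (a non-high vowel), it takes -ev, giving *jotvaev*.

jotvaev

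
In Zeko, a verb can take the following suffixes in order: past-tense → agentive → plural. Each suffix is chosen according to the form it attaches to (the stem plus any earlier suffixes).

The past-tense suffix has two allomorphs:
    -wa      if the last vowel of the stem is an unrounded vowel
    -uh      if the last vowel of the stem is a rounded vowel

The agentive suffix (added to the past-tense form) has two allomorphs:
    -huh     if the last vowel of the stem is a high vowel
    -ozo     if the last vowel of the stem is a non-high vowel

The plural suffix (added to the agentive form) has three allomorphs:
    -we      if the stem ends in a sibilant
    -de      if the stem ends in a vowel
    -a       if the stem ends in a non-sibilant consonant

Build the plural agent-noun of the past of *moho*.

The last vowel of *moho* is /o/, which is a rounded vowel, so the past-tense suffix is -uh, giving *mohouh*.
The last vowel of the past-tense form *mohouh* is /u/, which is a high vowel, so the agentive suffix is -huh, giving *mohouhhuh*.
Since the final sound of the agentive form *mohouhhuh* is /h/ (a non-sibilant consonant), it takes -a, giving *mohouhhuha*.

mohouhhuha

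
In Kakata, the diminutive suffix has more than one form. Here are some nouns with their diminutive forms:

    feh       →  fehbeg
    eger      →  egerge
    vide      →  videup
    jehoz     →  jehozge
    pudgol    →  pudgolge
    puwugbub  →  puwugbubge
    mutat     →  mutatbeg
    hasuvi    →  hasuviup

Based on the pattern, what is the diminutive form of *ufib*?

ufibge

The pattern is voicing of the final sound: -beg when the stem ends in a voiceless consonant (*feh*, *mutat*); -ge when the stem ends in a voiced consonant (*eger*, *jehoz*, *pudgol*, *puwugbub*); -up when the stem ends in a vowel (*vide*, *hasuvi*).
The final sound of *ufib* is /b/, which is a voiced consonant, so the suffix is -ge, giving *ufibge*.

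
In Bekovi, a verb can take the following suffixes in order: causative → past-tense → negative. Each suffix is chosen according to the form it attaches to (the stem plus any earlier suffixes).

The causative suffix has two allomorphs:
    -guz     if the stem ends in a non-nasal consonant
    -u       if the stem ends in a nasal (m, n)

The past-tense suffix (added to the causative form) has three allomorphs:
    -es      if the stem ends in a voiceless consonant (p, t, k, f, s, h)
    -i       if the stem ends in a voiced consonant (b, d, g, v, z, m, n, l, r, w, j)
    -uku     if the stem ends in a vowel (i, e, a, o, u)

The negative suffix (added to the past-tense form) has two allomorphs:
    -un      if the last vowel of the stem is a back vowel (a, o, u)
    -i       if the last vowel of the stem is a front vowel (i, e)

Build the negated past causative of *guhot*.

guhotguzii

*guhot* — final consonant /t/ (non-nasal) → -guz → *guhotguz*.
The final sound of the causative form *guhotguz* is /z/, which is a voiced consonant, so the past-tense suffix is -i, giving *guhotguzi*.
The past-tense form *guhotguzi*: last vowel = /i/, a front vowel → -i → *guhotguzii*.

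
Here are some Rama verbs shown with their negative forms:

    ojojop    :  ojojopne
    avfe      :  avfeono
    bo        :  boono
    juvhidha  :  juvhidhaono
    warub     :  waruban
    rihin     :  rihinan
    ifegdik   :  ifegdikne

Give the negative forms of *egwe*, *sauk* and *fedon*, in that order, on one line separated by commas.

egweono, saukne, fedonan

The pattern is voicing of the final sound: -ne when the stem ends in a voiceless consonant (*ojojop*, *ifegdik*); -an when the stem ends in a voiced consonant (*warub*, *rihin*); -ono when the stem ends in a vowel (*avfe*, *bo*, *juvhidha*).
*egwe*: final sound = /e/, a vowel → -ono → *egweono*.
The final sound of *sauk* is /k/, which is a voiceless consonant, so the suffix is -ne, giving *saukne*.
Since the final sound of *fedon* is /n/ (a voiced consonant), it takes -an, giving *fedonan*.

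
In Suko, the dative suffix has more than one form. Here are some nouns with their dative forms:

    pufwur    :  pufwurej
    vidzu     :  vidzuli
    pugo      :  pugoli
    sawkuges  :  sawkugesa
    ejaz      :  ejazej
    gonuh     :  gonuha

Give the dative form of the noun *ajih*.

The suffix is conditioned by the final sound: -a when the stem ends in a voiceless consonant (*sawkuges*, *gonuh*); -ej when the stem ends in a voiced consonant (*pufwur*, *ejaz*); -li when the stem ends in a vowel (*vidzu*, *pugo*).
*ajih* — final sound /h/ (a voiceless consonant) → -a → *ajiha*.

ajiha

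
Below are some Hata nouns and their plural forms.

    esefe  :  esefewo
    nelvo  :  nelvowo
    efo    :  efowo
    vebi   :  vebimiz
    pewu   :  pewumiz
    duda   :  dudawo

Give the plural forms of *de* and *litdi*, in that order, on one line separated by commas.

Looking at the last vowel of each stem: -miz when the last vowel of the stem is a high vowel (*vebi*, *pewu*); -wo when the last vowel of the stem is a non-high vowel (*esefe*, *nelvo*, *efo*, *duda*).
Since the last vowel of *de* is /e/ (a non-high vowel), it takes -wo, giving *dewo*.
*litdi* — last vowel /i/ (a high vowel) → -miz → *litdimiz*.

dewo, litdimiz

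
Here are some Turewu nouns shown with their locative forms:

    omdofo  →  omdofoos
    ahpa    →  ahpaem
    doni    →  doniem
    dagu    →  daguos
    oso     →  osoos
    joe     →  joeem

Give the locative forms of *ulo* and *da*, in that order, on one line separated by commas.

The suffix is conditioned by the last vowel: -os when the last vowel of the stem is a rounded vowel (*omdofo*, *dagu*, *oso*); -em when the last vowel of the stem is an unrounded vowel (*ahpa*, *doni*, *joe*).
*ulo*: last vowel = /o/, a rounded vowel → -os → *uloos*.
*da*: last vowel = /a/, an unrounded vowel → -em → *daem*.

uloos, daem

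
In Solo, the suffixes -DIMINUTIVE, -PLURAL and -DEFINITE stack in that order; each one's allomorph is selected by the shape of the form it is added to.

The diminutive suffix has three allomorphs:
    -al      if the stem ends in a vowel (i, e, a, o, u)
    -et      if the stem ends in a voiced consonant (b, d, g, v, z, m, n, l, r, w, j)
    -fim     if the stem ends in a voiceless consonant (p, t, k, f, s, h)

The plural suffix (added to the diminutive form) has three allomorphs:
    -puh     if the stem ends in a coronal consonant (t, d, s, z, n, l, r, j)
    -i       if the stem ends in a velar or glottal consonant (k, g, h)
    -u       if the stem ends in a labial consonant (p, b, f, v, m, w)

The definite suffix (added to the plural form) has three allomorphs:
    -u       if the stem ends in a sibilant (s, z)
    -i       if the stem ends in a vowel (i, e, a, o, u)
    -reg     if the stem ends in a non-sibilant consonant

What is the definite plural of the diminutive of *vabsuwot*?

Since the final sound of *vabsuwot* is /t/ (a voiceless consonant), it takes -fim, giving *vabsuwotfim*.
The diminutive form *vabsuwotfim* — final consonant /m/ (labial) → -u → *vabsuwotfimu*.
The plural form *vabsuwotfimu*: final sound = /u/, a vowel → -i → *vabsuwotfimui*.

vabsuwotfimui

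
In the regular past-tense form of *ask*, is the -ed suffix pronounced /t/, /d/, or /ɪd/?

The stem *ask* ends in a voiceless consonant other than /t/.
The -ed suffix is realized as /ɪd/ after /t, d/; as /t/ after other voiceless consonants; and as /d/ after other voiced sounds.
So -ed on *ask* is pronounced /t/.

/t/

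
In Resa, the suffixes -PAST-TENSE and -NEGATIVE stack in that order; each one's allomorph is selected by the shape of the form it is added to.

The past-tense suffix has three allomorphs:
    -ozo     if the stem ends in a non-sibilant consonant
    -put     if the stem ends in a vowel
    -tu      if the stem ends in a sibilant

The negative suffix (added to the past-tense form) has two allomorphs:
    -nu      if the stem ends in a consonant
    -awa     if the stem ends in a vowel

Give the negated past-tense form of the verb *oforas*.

oforastuawa

The final sound of *oforas* is /s/, which is a sibilant, so the past-tense suffix is -tu, giving *oforastu*.
The past-tense form *oforastu* — final sound /u/ (a vowel) → -awa → *oforastuawa*.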